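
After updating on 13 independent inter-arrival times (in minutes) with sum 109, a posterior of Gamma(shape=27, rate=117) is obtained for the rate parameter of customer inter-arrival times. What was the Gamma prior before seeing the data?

For an exponential likelihood with a Gamma(α, β) prior on the rate, n observations with total T give posterior Gamma(α+n, β+T).
So α = 27 − 13 = 14 and β = 117 − 109 = 8.

Gamma(shape=14, rate=8)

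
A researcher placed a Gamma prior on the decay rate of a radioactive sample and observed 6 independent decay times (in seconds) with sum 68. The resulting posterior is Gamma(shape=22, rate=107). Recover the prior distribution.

For an exponential likelihood with a Gamma(α, β) prior on the rate, n observations with total T give posterior Gamma(α+n, β+T).
So α = 22 − 6 = 16 and β = 107 − 68 = 39.

Gamma(shape=16, rate=39)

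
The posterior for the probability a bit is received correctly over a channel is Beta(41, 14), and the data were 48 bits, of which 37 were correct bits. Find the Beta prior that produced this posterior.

Beta(4, 3)

Beta is conjugate to the binomial likelihood: posterior = Beta(a+s, b+f).
So a = 41 − 37 = 4 and b = 14 − 11 = 3.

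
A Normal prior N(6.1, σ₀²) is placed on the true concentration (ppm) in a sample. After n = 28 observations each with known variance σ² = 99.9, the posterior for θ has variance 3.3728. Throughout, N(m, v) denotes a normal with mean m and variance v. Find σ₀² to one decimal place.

For the Normal–Normal model with known σ², precisions add: τ_n = τ₀ + n/σ².
So 1/σ₀² = 1/3.3728 − 28/99.9 = 0.296490 − 0.280280 = 0.016210.
Hence σ₀² = 1/0.016210 ≈ 61.7.

σ₀² = 61.7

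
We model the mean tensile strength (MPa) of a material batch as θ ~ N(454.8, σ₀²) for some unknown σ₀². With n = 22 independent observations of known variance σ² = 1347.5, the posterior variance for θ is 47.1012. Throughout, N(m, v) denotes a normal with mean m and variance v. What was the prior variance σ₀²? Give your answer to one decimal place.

σ₀² = 203.9

For the Normal–Normal model with known σ², precisions add: τ_n = τ₀ + n/σ².
So 1/σ₀² = 1/47.1012 − 22/1347.5 = 0.021231 − 0.016327 = 0.004904.
Hence σ₀² = 1/0.004904 ≈ 203.9.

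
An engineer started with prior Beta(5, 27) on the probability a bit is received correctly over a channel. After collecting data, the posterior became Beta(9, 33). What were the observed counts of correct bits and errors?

4 correct bits and 6 errors

A Beta(a, b) prior with s successes and f failures in binomial data gives a Beta(a+s, b+f) posterior.
Match parameters: s=9−5=4, f=33−27=6.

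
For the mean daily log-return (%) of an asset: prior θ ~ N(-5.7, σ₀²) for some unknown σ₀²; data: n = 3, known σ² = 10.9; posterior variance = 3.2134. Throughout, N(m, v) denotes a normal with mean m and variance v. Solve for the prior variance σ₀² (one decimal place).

σ₀² = 27.8

Posterior precision equals prior precision plus data precision: 1/σ_n² = 1/σ₀² + n/σ².
So 1/σ₀² = 1/3.2134 − 3/10.9 = 0.311197 − 0.275229 = 0.035968.
Hence σ₀² = 1/0.035968 ≈ 27.8.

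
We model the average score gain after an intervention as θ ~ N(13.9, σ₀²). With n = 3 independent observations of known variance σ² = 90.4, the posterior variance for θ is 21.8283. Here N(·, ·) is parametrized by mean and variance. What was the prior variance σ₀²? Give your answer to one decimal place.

σ₀² = 79.2

For the Normal–Normal model with known σ², precisions add: τ_n = τ₀ + n/σ².
So 1/σ₀² = 1/21.8283 − 3/90.4 = 0.045812 − 0.033186 = 0.012626.
Hence σ₀² = 1/0.012626 ≈ 79.2.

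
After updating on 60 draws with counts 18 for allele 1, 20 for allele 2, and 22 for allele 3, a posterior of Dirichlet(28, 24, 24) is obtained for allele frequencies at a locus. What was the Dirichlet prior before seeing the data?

Dirichlet(10, 4, 2)

For a Dirichlet(α) prior with multinomial counts c, the posterior is Dirichlet(α + c) componentwise.
Subtract each count from the matching posterior parameter: 28−18=10, 24−20=4, 24−22=2.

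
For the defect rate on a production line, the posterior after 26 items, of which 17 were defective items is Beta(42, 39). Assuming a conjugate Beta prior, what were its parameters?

Beta(25, 30)

Beta is conjugate to the binomial likelihood: posterior = Beta(α+s, β+f).
So α = 42 − 17 = 25 and β = 39 − 9 = 30.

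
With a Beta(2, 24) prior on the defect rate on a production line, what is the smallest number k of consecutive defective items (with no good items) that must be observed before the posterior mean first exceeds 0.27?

k = 7

After k defective items and 0 good items the posterior is Beta(2+k, 24), with mean (2+k)/(2+24+k).
Set (2+k)/(26+k) > 0.27 and solve: k > (0.27·26 − 2)/(1 − 0.27) = 6.877.
The smallest integer exceeding 6.877 is 7, and checking k=7: (9)/(33) = 0.2727 > 0.27.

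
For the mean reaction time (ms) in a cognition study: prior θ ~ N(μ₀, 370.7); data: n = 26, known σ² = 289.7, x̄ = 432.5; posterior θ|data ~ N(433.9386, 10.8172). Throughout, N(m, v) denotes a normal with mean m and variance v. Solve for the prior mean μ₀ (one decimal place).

μ₀ = 481.8

With known observation variance, the Normal–Normal posterior has precision τ_n = τ₀ + n/σ² and mean μ_n = (τ₀μ₀ + (n/σ²)x̄)/τ_n.
Here τ₀ = 1/370.7 = 0.002698 and τ_data = 26/289.7 = 0.089748, so τ_n = 0.092446.
Rearranging for μ₀: μ₀ = (μ_n·τ_n − τ_data·x̄)/τ₀ = (433.9386·0.092446 − 0.089748·432.5) / 0.002698 = 1.299878/0.002698 ≈ 481.8.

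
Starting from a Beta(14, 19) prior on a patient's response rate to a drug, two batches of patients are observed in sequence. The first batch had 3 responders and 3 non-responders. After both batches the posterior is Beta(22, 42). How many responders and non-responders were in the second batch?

5 responders and 20 non-responders

Because Beta–binomial updating is additive in the counts, the combined data contributed (α_post−α_prior, β_post−β_prior) successes and failures.
Total across both batches: 22−14=8 responders, 42−19=23 non-responders.
Subtract the first batch: 8−3=5 responders and 23−3=20 non-responders.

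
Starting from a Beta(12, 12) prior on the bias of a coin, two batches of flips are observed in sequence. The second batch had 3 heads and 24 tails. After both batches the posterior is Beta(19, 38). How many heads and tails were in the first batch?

Because Beta–binomial updating is additive in the counts, the combined data contributed (α_post−α_prior, β_post−β_prior) successes and failures.
Total across both batches: 19−12=7 heads, 38−12=26 tails.
Subtract the second batch: 7−3=4 heads and 26−24=2 tails.

4 heads and 2 tails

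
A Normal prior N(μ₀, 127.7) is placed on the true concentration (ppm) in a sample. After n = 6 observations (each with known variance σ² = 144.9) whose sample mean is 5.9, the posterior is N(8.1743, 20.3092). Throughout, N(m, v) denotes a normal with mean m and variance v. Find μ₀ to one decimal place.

μ₀ = 20.2

The posterior mean is a precision-weighted average: μ_n = (τ₀μ₀ + τ_data·x̄)/(τ₀+τ_data), with τ₀=1/σ₀² and τ_data=n/σ².
Here τ₀ = 1/127.7 = 0.007831 and τ_data = 6/144.9 = 0.041408, so τ_n = 0.049239.
Rearranging for μ₀: μ₀ = (μ_n·τ_n − τ_data·x̄)/τ₀ = (8.1743·0.049239 − 0.041408·5.9) / 0.007831 = 0.158187/0.007831 ≈ 20.2.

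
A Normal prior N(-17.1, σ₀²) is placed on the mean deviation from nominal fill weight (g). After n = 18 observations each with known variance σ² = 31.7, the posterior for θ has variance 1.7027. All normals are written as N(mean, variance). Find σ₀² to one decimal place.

Posterior precision equals prior precision plus data precision: 1/σ_n² = 1/σ₀² + n/σ².
So 1/σ₀² = 1/1.7027 − 18/31.7 = 0.587303 − 0.567823 = 0.019480.
Hence σ₀² = 1/0.019480 ≈ 51.3.

σ₀² = 51.3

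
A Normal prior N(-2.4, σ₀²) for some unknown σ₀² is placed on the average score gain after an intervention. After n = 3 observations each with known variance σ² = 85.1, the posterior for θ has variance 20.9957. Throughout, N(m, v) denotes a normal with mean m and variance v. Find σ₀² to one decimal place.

Posterior precision equals prior precision plus data precision: 1/σ_n² = 1/σ₀² + n/σ².
So 1/σ₀² = 1/20.9957 − 3/85.1 = 0.047629 − 0.035253 = 0.012376.
Hence σ₀² = 1/0.012376 ≈ 80.8.

σ₀² = 80.8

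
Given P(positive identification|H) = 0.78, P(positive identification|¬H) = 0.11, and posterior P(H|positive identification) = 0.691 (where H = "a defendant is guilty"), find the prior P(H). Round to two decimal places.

P(H) = 0.24

In odds form, posterior odds = prior odds × likelihood ratio, so prior odds = posterior odds ÷ LR.
Posterior odds = 0.691/(1−0.691) = 2.2362. LR = 0.78/0.11 = 7.0909.
Prior odds = 2.2362/7.0909 = 0.3154, so P(H) = 0.3154/(1+0.3154) ≈ 0.24.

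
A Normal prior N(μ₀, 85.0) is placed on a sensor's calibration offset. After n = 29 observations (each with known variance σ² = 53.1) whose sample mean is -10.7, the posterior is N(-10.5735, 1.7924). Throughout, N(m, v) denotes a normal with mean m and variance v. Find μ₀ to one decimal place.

μ₀ = -4.7

The posterior mean is a precision-weighted average: μ_n = (τ₀μ₀ + τ_data·x̄)/(τ₀+τ_data), with τ₀=1/σ₀² and τ_data=n/σ².
Here τ₀ = 1/85.0 = 0.011765 and τ_data = 29/53.1 = 0.546139, so τ_n = 0.557904.
Rearranging for μ₀: μ₀ = (μ_n·τ_n − τ_data·x̄)/τ₀ = (-10.5735·0.557904 − 0.546139·-10.7) / 0.011765 = -0.055311/0.011765 ≈ -4.7.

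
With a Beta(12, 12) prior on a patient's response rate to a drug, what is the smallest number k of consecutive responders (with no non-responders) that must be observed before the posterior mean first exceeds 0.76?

After k responders and 0 non-responders the posterior is Beta(12+k, 12), with mean (12+k)/(12+12+k).
Set (12+k)/(24+k) > 0.76 and solve: k > (0.76·24 − 12)/(1 − 0.76) = 26.000.
The smallest integer exceeding 26.000 is 27.

k = 27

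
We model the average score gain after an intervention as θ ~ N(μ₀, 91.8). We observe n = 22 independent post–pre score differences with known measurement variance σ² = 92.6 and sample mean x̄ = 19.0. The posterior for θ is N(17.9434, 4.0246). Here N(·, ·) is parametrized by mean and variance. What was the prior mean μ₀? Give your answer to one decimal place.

With known observation variance, the Normal–Normal posterior has precision τ_n = τ₀ + n/σ² and mean μ_n = (τ₀μ₀ + (n/σ²)x̄)/τ_n.
Here τ₀ = 1/91.8 = 0.010893 and τ_data = 22/92.6 = 0.237581, so τ_n = 0.248474.
Rearranging for μ₀: μ₀ = (μ_n·τ_n − τ_data·x̄)/τ₀ = (17.9434·0.248474 − 0.237581·19.0) / 0.010893 = -0.055571/0.010893 ≈ -5.1.

μ₀ = -5.1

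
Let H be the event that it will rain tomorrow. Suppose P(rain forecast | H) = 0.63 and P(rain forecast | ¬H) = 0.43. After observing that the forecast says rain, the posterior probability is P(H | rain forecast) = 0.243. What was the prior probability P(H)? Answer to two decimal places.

P(H) = 0.18

Bayes' rule in odds form gives O(H|E) = O(H)·[P(E|H)/P(E|¬H)], hence O(H) = O(H|E)/LR.
Posterior odds = 0.243/(1−0.243) = 0.3210. LR = 0.63/0.43 = 1.4651.
Prior odds = 0.3210/1.4651 = 0.2191, so P(H) = 0.2191/(1+0.2191) ≈ 0.18.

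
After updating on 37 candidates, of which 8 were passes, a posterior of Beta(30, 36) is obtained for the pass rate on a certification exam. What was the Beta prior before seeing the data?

Under Beta–binomial conjugacy the posterior parameters are (α+s, β+f).
So α = 30 − 8 = 22 and β = 36 − 29 = 7.

Beta(22, 7)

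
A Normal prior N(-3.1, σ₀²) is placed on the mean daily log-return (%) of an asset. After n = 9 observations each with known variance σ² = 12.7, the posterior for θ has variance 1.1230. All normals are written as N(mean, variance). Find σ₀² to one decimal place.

For the Normal–Normal model with known σ², precisions add: τ_n = τ₀ + n/σ².
So 1/σ₀² = 1/1.1230 − 9/12.7 = 0.890472 − 0.708661 = 0.181811.
Hence σ₀² = 1/0.181811 ≈ 5.5.

σ₀² = 5.5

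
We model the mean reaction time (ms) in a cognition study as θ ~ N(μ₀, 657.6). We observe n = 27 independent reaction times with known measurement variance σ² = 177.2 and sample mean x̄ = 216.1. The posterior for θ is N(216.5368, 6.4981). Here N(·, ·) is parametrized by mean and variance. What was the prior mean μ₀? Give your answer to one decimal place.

μ₀ = 260.3

The posterior mean is a precision-weighted average: μ_n = (τ₀μ₀ + τ_data·x̄)/(τ₀+τ_data), with τ₀=1/σ₀² and τ_data=n/σ².
Here τ₀ = 1/657.6 = 0.001521 and τ_data = 27/177.2 = 0.152370, so τ_n = 0.153891.
Rearranging for μ₀: μ₀ = (μ_n·τ_n − τ_data·x̄)/τ₀ = (216.5368·0.153891 − 0.152370·216.1) / 0.001521 = 0.395908/0.001521 ≈ 260.3.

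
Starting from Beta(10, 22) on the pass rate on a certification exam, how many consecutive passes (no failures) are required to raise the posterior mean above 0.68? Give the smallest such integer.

After k passes and 0 failures the posterior is Beta(10+k, 22), with mean (10+k)/(10+22+k).
Set (10+k)/(32+k) > 0.68 and solve: k > (0.68·32 − 10)/(1 − 0.68) = 36.750.
The smallest integer exceeding 36.750 is 37, and checking k=37: (47)/(69) = 0.6812 > 0.68.

k = 37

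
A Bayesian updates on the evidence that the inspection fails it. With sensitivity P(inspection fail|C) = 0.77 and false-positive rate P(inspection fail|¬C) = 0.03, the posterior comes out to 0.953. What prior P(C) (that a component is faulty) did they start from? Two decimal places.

In odds form, posterior odds = prior odds × likelihood ratio, so prior odds = posterior odds ÷ LR.
Posterior odds = 0.953/(1−0.953) = 20.2766. LR = 0.77/0.03 = 25.6667.
Prior odds = 20.2766/25.6667 = 0.7900, so P(C) = 0.7900/(1+0.7900) ≈ 0.44.

P(C) = 0.44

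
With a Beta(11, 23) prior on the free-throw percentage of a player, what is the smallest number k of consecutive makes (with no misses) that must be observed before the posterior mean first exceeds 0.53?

k = 15

After k makes and 0 misses the posterior is Beta(11+k, 23), with mean (11+k)/(11+23+k).
Set (11+k)/(34+k) > 0.53 and solve: k > (0.53·34 − 11)/(1 − 0.53) = 14.936.
The smallest integer exceeding 14.936 is 15, and checking k=15: (26)/(49) = 0.5306 > 0.53.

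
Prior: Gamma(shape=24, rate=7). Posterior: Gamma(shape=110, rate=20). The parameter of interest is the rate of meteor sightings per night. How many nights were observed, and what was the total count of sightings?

Gamma–Poisson conjugacy: posterior shape = α + Σxᵢ, posterior rate = β + n.
Matching: Σxᵢ = 110 − 24 = 86 and n = 20 − 7 = 13.

n = 13 nights with total 86 sightings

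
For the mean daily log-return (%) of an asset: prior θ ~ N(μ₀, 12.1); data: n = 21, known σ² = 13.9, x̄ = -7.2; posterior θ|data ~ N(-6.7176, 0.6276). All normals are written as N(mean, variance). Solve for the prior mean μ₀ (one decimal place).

μ₀ = 2.1

The posterior mean is a precision-weighted average: μ_n = (τ₀μ₀ + τ_data·x̄)/(τ₀+τ_data), with τ₀=1/σ₀² and τ_data=n/σ².
Here τ₀ = 1/12.1 = 0.082645 and τ_data = 21/13.9 = 1.510791, so τ_n = 1.593436.
Rearranging for μ₀: μ₀ = (μ_n·τ_n − τ_data·x̄)/τ₀ = (-6.7176·1.593436 − 1.510791·-7.2) / 0.082645 = 0.173630/0.082645 ≈ 2.1.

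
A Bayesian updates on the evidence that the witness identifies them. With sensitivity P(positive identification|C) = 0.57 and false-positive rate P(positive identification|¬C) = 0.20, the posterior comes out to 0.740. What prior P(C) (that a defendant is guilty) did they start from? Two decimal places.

P(C) = 0.50

In odds form, posterior odds = prior odds × likelihood ratio, so prior odds = posterior odds ÷ LR.
Posterior odds = 0.740/(1−0.740) = 2.8462. LR = 0.57/0.20 = 2.8500.
Prior odds = 2.8462/2.8500 = 0.9987, so P(C) = 0.9987/(1+0.9987) ≈ 0.50.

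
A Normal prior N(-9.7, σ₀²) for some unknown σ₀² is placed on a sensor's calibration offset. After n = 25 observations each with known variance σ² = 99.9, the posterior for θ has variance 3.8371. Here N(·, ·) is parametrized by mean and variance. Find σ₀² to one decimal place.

Posterior precision equals prior precision plus data precision: 1/σ_n² = 1/σ₀² + n/σ².
So 1/σ₀² = 1/3.8371 − 25/99.9 = 0.260613 − 0.250250 = 0.010363.
Hence σ₀² = 1/0.010363 ≈ 96.5.

σ₀² = 96.5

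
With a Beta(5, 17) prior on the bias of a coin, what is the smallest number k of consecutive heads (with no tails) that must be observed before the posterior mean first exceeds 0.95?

After k heads and 0 tails the posterior is Beta(5+k, 17), with mean (5+k)/(5+17+k).
Set (5+k)/(22+k) > 0.95 and solve: k > (0.95·22 − 5)/(1 − 0.95) = 318.000.
The smallest integer exceeding 318.000 is 319.

k = 319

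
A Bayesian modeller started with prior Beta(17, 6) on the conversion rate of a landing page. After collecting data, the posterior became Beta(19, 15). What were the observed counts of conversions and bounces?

A Beta(a, b) prior with s successes and f failures in binomial data gives a Beta(a+s, b+f) posterior.
So s = 19 − 17 = 2 and f = 15 − 6 = 9.

2 conversions and 9 bounces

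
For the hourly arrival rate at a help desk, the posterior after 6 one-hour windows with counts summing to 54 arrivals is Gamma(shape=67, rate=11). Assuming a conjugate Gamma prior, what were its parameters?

Gamma–Poisson conjugacy: posterior shape = α + Σxᵢ, posterior rate = β + n.
So α = 67 − 54 = 13 and β = 11 − 6 = 5.

Gamma(shape=13, rate=5)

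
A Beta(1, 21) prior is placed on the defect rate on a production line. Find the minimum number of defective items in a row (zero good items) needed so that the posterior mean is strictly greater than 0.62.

k = 34

After k defective items and 0 good items the posterior is Beta(1+k, 21), with mean (1+k)/(1+21+k).
Set (1+k)/(22+k) > 0.62 and solve: k > (0.62·22 − 1)/(1 − 0.62) = 33.263.
The smallest integer exceeding 33.263 is 34, and checking k=34: (35)/(56) = 0.6250 > 0.62.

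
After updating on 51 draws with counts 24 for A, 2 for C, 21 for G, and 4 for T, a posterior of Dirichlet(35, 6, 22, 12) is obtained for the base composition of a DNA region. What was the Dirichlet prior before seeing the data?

For a Dirichlet(α) prior with multinomial counts c, the posterior is Dirichlet(α + c) componentwise.
Subtract each count from the matching posterior parameter: 35−24=11, 6−2=4, 22−21=1, 12−4=8.

Dirichlet(11, 4, 1, 8)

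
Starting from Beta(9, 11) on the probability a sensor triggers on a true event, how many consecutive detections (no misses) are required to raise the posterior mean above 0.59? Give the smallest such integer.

k = 7

After k detections and 0 misses the posterior is Beta(9+k, 11), with mean (9+k)/(9+11+k).
Set (9+k)/(20+k) > 0.59 and solve: k > (0.59·20 − 9)/(1 − 0.59) = 6.829.
The smallest integer exceeding 6.829 is 7, and checking k=7: (16)/(27) = 0.5926 > 0.59.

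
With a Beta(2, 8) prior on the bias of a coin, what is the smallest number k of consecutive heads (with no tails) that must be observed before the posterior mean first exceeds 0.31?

After k heads and 0 tails the posterior is Beta(2+k, 8), with mean (2+k)/(2+8+k).
Set (2+k)/(10+k) > 0.31 and solve: k > (0.31·10 − 2)/(1 − 0.31) = 1.594.
The smallest integer exceeding 1.594 is 2, and checking k=2: (4)/(12) = 0.3333 > 0.31.

k = 2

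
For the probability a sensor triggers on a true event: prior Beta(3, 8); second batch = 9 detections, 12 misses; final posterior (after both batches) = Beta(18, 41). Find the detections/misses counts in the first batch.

Because Beta–binomial updating is additive in the counts, the combined data contributed (α_post−α_prior, β_post−β_prior) successes and failures.
Total across both batches: 18−3=15 detections, 41−8=33 misses.
Subtract the second batch: 15−9=6 detections and 33−12=21 misses.

6 detections and 21 misses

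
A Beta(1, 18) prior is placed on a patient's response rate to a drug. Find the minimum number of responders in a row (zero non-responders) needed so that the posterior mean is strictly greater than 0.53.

After k responders and 0 non-responders the posterior is Beta(1+k, 18), with mean (1+k)/(1+18+k).
Set (1+k)/(19+k) > 0.53 and solve: k > (0.53·19 − 1)/(1 − 0.53) = 19.298.
The smallest integer exceeding 19.298 is 20.

k = 20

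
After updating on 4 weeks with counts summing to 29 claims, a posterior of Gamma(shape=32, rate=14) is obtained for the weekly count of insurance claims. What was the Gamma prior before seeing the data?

A Gamma(α, β) prior (rate parametrization) on a Poisson rate with n observations summing to S gives posterior Gamma(α+S, β+n).
So α = 32 − 29 = 3 and β = 14 − 4 = 10.

Gamma(shape=3, rate=10)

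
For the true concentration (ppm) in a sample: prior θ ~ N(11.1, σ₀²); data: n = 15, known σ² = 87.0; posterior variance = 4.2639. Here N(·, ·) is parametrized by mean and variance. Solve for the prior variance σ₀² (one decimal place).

σ₀² = 16.1

Posterior precision equals prior precision plus data precision: 1/σ_n² = 1/σ₀² + n/σ².
So 1/σ₀² = 1/4.2639 − 15/87.0 = 0.234527 − 0.172414 = 0.062113.
Hence σ₀² = 1/0.062113 ≈ 16.1.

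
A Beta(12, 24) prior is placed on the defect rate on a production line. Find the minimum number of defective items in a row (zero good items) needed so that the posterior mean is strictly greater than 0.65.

k = 33

After k defective items and 0 good items the posterior is Beta(12+k, 24), with mean (12+k)/(12+24+k).
Set (12+k)/(36+k) > 0.65 and solve: k > (0.65·36 − 12)/(1 − 0.65) = 32.571.
The smallest integer exceeding 32.571 is 33, and checking k=33: (45)/(69) = 0.6522 > 0.65.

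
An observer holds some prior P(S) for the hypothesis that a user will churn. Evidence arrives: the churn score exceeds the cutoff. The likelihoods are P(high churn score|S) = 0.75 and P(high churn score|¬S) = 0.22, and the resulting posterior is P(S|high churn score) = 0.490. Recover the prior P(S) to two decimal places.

In odds form, posterior odds = prior odds × likelihood ratio, so prior odds = posterior odds ÷ LR.
Posterior odds = 0.490/(1−0.490) = 0.9608. LR = 0.75/0.22 = 3.4091.
Prior odds = 0.9608/3.4091 = 0.2818, so P(S) = 0.2818/(1+0.2818) ≈ 0.22.

P(S) = 0.22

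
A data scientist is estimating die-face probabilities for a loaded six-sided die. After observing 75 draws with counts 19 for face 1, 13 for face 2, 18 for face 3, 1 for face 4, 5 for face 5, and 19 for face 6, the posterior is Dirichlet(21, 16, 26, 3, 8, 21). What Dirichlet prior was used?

Dirichlet(2, 3, 8, 2, 3, 2)

For a Dirichlet(α) prior with multinomial counts c, the posterior is Dirichlet(α + c) componentwise.
Subtract each count from the matching posterior parameter: 21−19=2, 16−13=3, 26−18=8, 3−1=2, 8−5=3, 21−19=2.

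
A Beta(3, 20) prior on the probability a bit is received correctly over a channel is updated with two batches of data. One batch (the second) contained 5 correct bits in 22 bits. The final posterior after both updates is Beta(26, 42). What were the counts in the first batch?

18 correct bits and 5 errors

Sequential conjugate updates are equivalent to a single update on the pooled data, so total successes = posterior α − prior α and total failures = posterior β − prior β.
Total across both batches: 26−3=23 correct bits, 42−20=22 errors.
Subtract the second batch: 23−5=18 correct bits and 22−17=5 errors.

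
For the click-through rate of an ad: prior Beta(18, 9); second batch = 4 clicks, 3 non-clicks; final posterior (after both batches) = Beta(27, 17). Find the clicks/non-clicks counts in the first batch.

5 clicks and 5 non-clicks

Sequential conjugate updates are equivalent to a single update on the pooled data, so total successes = posterior α − prior α and total failures = posterior β − prior β.
Total across both batches: 27−18=9 clicks, 17−9=8 non-clicks.
Subtract the second batch: 9−4=5 clicks and 8−3=5 non-clicks.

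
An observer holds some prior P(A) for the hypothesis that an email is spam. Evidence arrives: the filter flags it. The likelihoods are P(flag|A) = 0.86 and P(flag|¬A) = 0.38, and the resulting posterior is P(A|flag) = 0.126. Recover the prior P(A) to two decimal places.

In odds form, posterior odds = prior odds × likelihood ratio, so prior odds = posterior odds ÷ LR.
Posterior odds = 0.126/(1−0.126) = 0.1442. LR = 0.86/0.38 = 2.2632.
Prior odds = 0.1442/2.2632 = 0.0637, so P(A) = 0.0637/(1+0.0637) ≈ 0.06.

P(A) = 0.06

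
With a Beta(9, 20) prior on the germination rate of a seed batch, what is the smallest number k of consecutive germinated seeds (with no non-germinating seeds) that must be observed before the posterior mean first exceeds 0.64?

k = 27

After k germinated seeds and 0 non-germinating seeds the posterior is Beta(9+k, 20), with mean (9+k)/(9+20+k).
Set (9+k)/(29+k) > 0.64 and solve: k > (0.64·29 − 9)/(1 − 0.64) = 26.556.
The smallest integer exceeding 26.556 is 27, and checking k=27: (36)/(56) = 0.6429 > 0.64.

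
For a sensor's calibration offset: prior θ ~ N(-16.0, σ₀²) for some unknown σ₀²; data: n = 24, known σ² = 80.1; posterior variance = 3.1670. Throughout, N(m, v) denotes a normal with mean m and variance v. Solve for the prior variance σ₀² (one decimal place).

σ₀² = 62.0

For the Normal–Normal model with known σ², precisions add: τ_n = τ₀ + n/σ².
So 1/σ₀² = 1/3.1670 − 24/80.1 = 0.315756 − 0.299625 = 0.016131.
Hence σ₀² = 1/0.016131 ≈ 62.0.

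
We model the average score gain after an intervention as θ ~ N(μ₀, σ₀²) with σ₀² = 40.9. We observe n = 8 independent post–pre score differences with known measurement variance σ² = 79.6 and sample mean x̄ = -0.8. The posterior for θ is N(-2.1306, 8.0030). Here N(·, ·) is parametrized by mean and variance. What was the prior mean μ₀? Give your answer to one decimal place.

μ₀ = -7.6

The posterior mean is a precision-weighted average: μ_n = (τ₀μ₀ + τ_data·x̄)/(τ₀+τ_data), with τ₀=1/σ₀² and τ_data=n/σ².
Here τ₀ = 1/40.9 = 0.024450 and τ_data = 8/79.6 = 0.100503, so τ_n = 0.124953.
Rearranging for μ₀: μ₀ = (μ_n·τ_n − τ_data·x̄)/τ₀ = (-2.1306·0.124953 − 0.100503·-0.8) / 0.024450 = -0.185822/0.024450 ≈ -7.6.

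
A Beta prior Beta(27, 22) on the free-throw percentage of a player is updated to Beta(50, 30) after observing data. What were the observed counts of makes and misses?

23 makes and 8 misses

Beta is conjugate to the binomial likelihood: posterior = Beta(a+s, b+f).
Match parameters: s=50−27=23, f=30−22=8.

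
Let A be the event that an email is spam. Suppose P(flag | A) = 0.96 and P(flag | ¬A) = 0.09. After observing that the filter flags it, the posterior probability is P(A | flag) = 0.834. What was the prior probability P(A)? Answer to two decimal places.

In odds form, posterior odds = prior odds × likelihood ratio, so prior odds = posterior odds ÷ LR.
Posterior odds = 0.834/(1−0.834) = 5.0241. LR = 0.96/0.09 = 10.6667.
Prior odds = 5.0241/10.6667 = 0.4710, so P(A) = 0.4710/(1+0.4710) ≈ 0.32.

P(A) = 0.32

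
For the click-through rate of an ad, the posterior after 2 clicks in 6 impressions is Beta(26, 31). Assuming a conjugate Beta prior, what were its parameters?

Under Beta–binomial conjugacy the posterior parameters are (α+s, β+f).
So α = 26 − 2 = 24 and β = 31 − 4 = 27.

Beta(24, 27)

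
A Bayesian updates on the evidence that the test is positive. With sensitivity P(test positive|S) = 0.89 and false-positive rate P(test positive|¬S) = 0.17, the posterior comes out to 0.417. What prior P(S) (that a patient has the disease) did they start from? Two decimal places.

P(S) = 0.12

In odds form, posterior odds = prior odds × likelihood ratio, so prior odds = posterior odds ÷ LR.
Posterior odds = 0.417/(1−0.417) = 0.7153. LR = 0.89/0.17 = 5.2353.
Prior odds = 0.7153/5.2353 = 0.1366, so P(S) = 0.1366/(1+0.1366) ≈ 0.12.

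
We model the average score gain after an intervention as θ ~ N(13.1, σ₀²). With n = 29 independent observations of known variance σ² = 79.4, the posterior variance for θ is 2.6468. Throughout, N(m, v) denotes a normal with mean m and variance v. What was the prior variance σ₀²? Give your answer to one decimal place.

σ₀² = 79.5

Posterior precision equals prior precision plus data precision: 1/σ_n² = 1/σ₀² + n/σ².
So 1/σ₀² = 1/2.6468 − 29/79.4 = 0.377815 − 0.365239 = 0.012576.
Hence σ₀² = 1/0.012576 ≈ 79.5.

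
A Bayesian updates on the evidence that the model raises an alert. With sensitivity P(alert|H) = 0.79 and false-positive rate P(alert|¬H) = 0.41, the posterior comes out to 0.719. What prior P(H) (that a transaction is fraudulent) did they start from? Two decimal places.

Bayes' rule in odds form gives O(H|E) = O(H)·[P(E|H)/P(E|¬H)], hence O(H) = O(H|E)/LR.
Posterior odds = 0.719/(1−0.719) = 2.5587. LR = 0.79/0.41 = 1.9268.
Prior odds = 2.5587/1.9268 = 1.3280, so P(H) = 1.3280/(1+1.3280) ≈ 0.57.

P(H) = 0.57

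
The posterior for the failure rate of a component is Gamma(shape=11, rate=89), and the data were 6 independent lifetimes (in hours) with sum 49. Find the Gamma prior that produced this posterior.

Gamma(shape=5, rate=40)

Gamma–exponential conjugacy: posterior shape = α + n, posterior rate = β + Σtᵢ.
So α = 11 − 6 = 5 and β = 89 − 49 = 40.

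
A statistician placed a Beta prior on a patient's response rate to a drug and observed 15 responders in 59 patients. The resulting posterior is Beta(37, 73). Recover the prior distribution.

A Beta(α, β) prior with s successes and f failures in binomial data gives a Beta(α+s, β+f) posterior.
So α = 37 − 15 = 22 and β = 73 − 44 = 29.

Beta(22, 29)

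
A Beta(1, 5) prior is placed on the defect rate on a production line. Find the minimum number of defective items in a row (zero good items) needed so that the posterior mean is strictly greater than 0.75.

k = 15

After k defective items and 0 good items the posterior is Beta(1+k, 5), with mean (1+k)/(1+5+k).
Set (1+k)/(6+k) > 0.75 and solve: k > (0.75·6 − 1)/(1 − 0.75) = 14.000.
The smallest integer exceeding 14.000 is 15.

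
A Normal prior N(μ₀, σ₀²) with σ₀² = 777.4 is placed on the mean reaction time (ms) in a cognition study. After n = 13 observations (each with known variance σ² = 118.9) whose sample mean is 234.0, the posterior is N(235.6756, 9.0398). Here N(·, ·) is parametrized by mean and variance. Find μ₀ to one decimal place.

The posterior mean is a precision-weighted average: μ_n = (τ₀μ₀ + τ_data·x̄)/(τ₀+τ_data), with τ₀=1/σ₀² and τ_data=n/σ².
Here τ₀ = 1/777.4 = 0.001286 and τ_data = 13/118.9 = 0.109336, so τ_n = 0.110622.
Rearranging for μ₀: μ₀ = (μ_n·τ_n − τ_data·x̄)/τ₀ = (235.6756·0.110622 − 0.109336·234.0) / 0.001286 = 0.486282/0.001286 ≈ 378.1.

μ₀ = 378.1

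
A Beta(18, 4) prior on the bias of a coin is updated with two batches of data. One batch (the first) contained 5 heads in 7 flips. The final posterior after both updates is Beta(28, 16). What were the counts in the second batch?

5 heads and 10 tails

Because Beta–binomial updating is additive in the counts, the combined data contributed (α_post−α_prior, β_post−β_prior) successes and failures.
Total across both batches: 28−18=10 heads, 16−4=12 tails.
Subtract the first batch: 10−5=5 heads and 12−2=10 tails.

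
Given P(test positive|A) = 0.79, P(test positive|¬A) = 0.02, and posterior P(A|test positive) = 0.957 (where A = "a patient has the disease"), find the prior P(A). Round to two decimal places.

P(A) = 0.36

Bayes' rule in odds form gives O(A|E) = O(A)·[P(E|A)/P(E|¬A)], hence O(A) = O(A|E)/LR.
Posterior odds = 0.957/(1−0.957) = 22.2558. LR = 0.79/0.02 = 39.5000.
Prior odds = 22.2558/39.5000 = 0.5634, so P(A) = 0.5634/(1+0.5634) ≈ 0.36.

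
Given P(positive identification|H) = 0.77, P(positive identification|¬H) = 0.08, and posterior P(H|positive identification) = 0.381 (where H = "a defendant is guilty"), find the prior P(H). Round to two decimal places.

In odds form, posterior odds = prior odds × likelihood ratio, so prior odds = posterior odds ÷ LR.
Posterior odds = 0.381/(1−0.381) = 0.6155. LR = 0.77/0.08 = 9.6250.
Prior odds = 0.6155/9.6250 = 0.0639, so P(H) = 0.0639/(1+0.0639) ≈ 0.06.

P(H) = 0.06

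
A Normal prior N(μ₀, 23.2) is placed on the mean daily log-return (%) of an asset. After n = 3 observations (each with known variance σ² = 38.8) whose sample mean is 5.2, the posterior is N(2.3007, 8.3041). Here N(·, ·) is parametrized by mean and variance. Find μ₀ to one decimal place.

The posterior mean is a precision-weighted average: μ_n = (τ₀μ₀ + τ_data·x̄)/(τ₀+τ_data), with τ₀=1/σ₀² and τ_data=n/σ².
Here τ₀ = 1/23.2 = 0.043103 and τ_data = 3/38.8 = 0.077320, so τ_n = 0.120423.
Rearranging for μ₀: μ₀ = (μ_n·τ_n − τ_data·x̄)/τ₀ = (2.3007·0.120423 − 0.077320·5.2) / 0.043103 = -0.125007/0.043103 ≈ -2.9.

μ₀ = -2.9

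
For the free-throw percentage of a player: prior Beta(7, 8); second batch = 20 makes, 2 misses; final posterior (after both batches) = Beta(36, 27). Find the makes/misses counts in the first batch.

Sequential conjugate updates are equivalent to a single update on the pooled data, so total successes = posterior α − prior α and total failures = posterior β − prior β.
Total across both batches: 36−7=29 makes, 27−8=19 misses.
Subtract the second batch: 29−20=9 makes and 19−2=17 misses.

9 makes and 17 misses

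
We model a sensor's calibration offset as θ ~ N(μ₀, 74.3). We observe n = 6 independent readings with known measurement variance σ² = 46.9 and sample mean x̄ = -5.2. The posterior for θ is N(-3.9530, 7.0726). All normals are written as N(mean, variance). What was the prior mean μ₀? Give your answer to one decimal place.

μ₀ = 7.9

With known observation variance, the Normal–Normal posterior has precision τ_n = τ₀ + n/σ² and mean μ_n = (τ₀μ₀ + (n/σ²)x̄)/τ_n.
Here τ₀ = 1/74.3 = 0.013459 and τ_data = 6/46.9 = 0.127932, so τ_n = 0.141391.
Rearranging for μ₀: μ₀ = (μ_n·τ_n − τ_data·x̄)/τ₀ = (-3.9530·0.141391 − 0.127932·-5.2) / 0.013459 = 0.106328/0.013459 ≈ 7.9.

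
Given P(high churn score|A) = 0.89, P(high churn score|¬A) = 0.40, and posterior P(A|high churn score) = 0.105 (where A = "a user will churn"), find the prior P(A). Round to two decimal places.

P(A) = 0.05

In odds form, posterior odds = prior odds × likelihood ratio, so prior odds = posterior odds ÷ LR.
Posterior odds = 0.105/(1−0.105) = 0.1173. LR = 0.89/0.40 = 2.2250.
Prior odds = 0.1173/2.2250 = 0.0527, so P(A) = 0.0527/(1+0.0527) ≈ 0.05.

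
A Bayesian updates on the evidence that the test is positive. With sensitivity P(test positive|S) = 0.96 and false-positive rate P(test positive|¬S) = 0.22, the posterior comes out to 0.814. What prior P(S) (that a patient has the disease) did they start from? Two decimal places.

Bayes' rule in odds form gives O(S|E) = O(S)·[P(E|S)/P(E|¬S)], hence O(S) = O(S|E)/LR.
Posterior odds = 0.814/(1−0.814) = 4.3763. LR = 0.96/0.22 = 4.3636.
Prior odds = 4.3763/4.3636 = 1.0029, so P(S) = 1.0029/(1+1.0029) ≈ 0.50.

P(S) = 0.50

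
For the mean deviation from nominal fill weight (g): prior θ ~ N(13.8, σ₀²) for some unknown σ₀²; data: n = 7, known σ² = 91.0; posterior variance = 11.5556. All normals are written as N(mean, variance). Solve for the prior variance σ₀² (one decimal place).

σ₀² = 104.0

Posterior precision equals prior precision plus data precision: 1/σ_n² = 1/σ₀² + n/σ².
So 1/σ₀² = 1/11.5556 − 7/91.0 = 0.086538 − 0.076923 = 0.009615.
Hence σ₀² = 1/0.009615 ≈ 104.0.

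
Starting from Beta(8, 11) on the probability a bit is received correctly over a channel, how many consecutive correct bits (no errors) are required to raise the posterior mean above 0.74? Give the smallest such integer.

After k correct bits and 0 errors the posterior is Beta(8+k, 11), with mean (8+k)/(8+11+k).
Set (8+k)/(19+k) > 0.74 and solve: k > (0.74·19 − 8)/(1 − 0.74) = 23.308.
The smallest integer exceeding 23.308 is 24.

k = 24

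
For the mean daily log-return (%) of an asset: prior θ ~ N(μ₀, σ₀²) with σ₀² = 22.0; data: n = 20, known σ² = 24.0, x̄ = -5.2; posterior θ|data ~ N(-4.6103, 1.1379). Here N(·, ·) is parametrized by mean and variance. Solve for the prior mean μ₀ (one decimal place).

μ₀ = 6.2

With known observation variance, the Normal–Normal posterior has precision τ_n = τ₀ + n/σ² and mean μ_n = (τ₀μ₀ + (n/σ²)x̄)/τ_n.
Here τ₀ = 1/22.0 = 0.045455 and τ_data = 20/24.0 = 0.833333, so τ_n = 0.878788.
Rearranging for μ₀: μ₀ = (μ_n·τ_n − τ_data·x̄)/τ₀ = (-4.6103·0.878788 − 0.833333·-5.2) / 0.045455 = 0.281855/0.045455 ≈ 6.2.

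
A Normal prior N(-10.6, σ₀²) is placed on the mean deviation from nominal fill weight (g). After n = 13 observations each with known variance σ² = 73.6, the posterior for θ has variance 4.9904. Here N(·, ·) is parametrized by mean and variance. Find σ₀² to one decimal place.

σ₀² = 42.1

Posterior precision equals prior precision plus data precision: 1/σ_n² = 1/σ₀² + n/σ².
So 1/σ₀² = 1/4.9904 − 13/73.6 = 0.200385 − 0.176630 = 0.023755.
Hence σ₀² = 1/0.023755 ≈ 42.1.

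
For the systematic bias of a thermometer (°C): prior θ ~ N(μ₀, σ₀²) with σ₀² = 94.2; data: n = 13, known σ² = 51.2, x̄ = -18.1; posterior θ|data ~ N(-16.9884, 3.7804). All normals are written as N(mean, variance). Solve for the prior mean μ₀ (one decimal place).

With known observation variance, the Normal–Normal posterior has precision τ_n = τ₀ + n/σ² and mean μ_n = (τ₀μ₀ + (n/σ²)x̄)/τ_n.
Here τ₀ = 1/94.2 = 0.010616 and τ_data = 13/51.2 = 0.253906, so τ_n = 0.264522.
Rearranging for μ₀: μ₀ = (μ_n·τ_n − τ_data·x̄)/τ₀ = (-16.9884·0.264522 − 0.253906·-18.1) / 0.010616 = 0.101893/0.010616 ≈ 9.6.

μ₀ = 9.6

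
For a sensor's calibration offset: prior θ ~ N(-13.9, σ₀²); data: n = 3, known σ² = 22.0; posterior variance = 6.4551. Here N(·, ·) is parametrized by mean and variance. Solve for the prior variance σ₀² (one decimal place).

For the Normal–Normal model with known σ², precisions add: τ_n = τ₀ + n/σ².
So 1/σ₀² = 1/6.4551 − 3/22.0 = 0.154916 − 0.136364 = 0.018552.
Hence σ₀² = 1/0.018552 ≈ 53.9.

σ₀² = 53.9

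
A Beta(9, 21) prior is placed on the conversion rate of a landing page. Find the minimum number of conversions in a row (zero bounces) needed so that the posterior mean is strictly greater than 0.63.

After k conversions and 0 bounces the posterior is Beta(9+k, 21), with mean (9+k)/(9+21+k).
Set (9+k)/(30+k) > 0.63 and solve: k > (0.63·30 − 9)/(1 − 0.63) = 26.757.
The smallest integer exceeding 26.757 is 27.

k = 27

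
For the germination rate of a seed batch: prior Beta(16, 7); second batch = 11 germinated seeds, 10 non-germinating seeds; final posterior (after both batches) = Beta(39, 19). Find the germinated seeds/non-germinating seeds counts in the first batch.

12 germinated seeds and 2 non-germinating seeds

Sequential conjugate updates are equivalent to a single update on the pooled data, so total successes = posterior α − prior α and total failures = posterior β − prior β.
Total across both batches: 39−16=23 germinated seeds, 19−7=12 non-germinating seeds.
Subtract the second batch: 23−11=12 germinated seeds and 12−10=2 non-germinating seeds.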